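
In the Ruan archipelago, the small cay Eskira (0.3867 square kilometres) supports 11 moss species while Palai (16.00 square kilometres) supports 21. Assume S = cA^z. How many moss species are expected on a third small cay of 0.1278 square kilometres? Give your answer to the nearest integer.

9

z = ln(21/11) / ln(16/0.3867) = 0.6466 / 3.7227 = 0.1737
c = 11 / 0.3867^0.1737 = 11 / 0.8479 = 12.97
S₃ = 12.97 × 0.1278^0.1737 = 12.97 × 0.6995 ≈ 9.076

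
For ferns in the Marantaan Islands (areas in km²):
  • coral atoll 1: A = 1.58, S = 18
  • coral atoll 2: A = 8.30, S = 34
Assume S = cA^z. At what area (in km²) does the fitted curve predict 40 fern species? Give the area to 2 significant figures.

z = ln(34/18) / ln(8.3/1.58) = 0.6360 / 1.6588 = 0.3834
c = 18 / 1.58^0.3834 = 18 / 1.192 = 15.1
A = (40/15.1)^(1/0.3834) ⇒ ln A = ln(2.648)/0.3834 = 2.5401
A = e^2.5401 ≈ 12.68 km²

13 km²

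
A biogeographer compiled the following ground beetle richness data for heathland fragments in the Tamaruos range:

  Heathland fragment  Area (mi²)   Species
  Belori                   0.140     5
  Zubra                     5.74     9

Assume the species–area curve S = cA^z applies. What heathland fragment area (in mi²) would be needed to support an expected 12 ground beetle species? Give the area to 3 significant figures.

z = ln(9/5) / ln(5.74/0.14) = 0.5878 / 3.7136 = 0.1583
c = 5 / 0.14^0.1583 = 5 / 0.7326 = 6.825
A = (12/6.825)^(1/0.1583) ⇒ ln A = ln(1.758)/0.1583 = 3.5650
A = e^3.5650 ≈ 35.34 mi²

35.3 mi²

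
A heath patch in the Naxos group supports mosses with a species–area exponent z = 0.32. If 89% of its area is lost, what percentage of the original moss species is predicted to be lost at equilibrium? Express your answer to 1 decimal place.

50.7%

S_new/S_old = (A_new/A_old)^z = 0.11^0.32
= exp(0.32 × ln 0.11) = exp(0.32 × -2.2073) = exp(-0.7063) ≈ 0.4935
Fraction lost = 1 − 0.4935 = 0.5065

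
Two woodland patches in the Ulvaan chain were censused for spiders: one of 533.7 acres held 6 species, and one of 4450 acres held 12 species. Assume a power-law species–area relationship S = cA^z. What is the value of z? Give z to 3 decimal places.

0.327

Taking logs: ln S = ln c + z ln A, so z = (ln S₂ − ln S₁)/(ln A₂ − ln A₁).
z = ln(12/6) / ln(4450/533.7) = ln(2) / ln(8.338) = 0.6931 / 2.1208 = 0.3268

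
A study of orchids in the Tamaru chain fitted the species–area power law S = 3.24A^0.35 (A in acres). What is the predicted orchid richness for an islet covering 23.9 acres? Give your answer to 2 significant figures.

9.8

S = 3.24 × 23.9^0.35
ln S = ln 3.24 + 0.35 × ln 23.9 = 1.1756 + 0.35 × 3.1739 = 2.2864
S = e^2.2864 ≈ 9.84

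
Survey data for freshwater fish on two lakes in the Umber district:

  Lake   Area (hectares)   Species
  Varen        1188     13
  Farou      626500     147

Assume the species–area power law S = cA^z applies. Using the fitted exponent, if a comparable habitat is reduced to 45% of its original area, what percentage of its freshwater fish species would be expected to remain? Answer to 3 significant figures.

73.4%

z = ln(147/13) / ln(626500/1188) = 2.4255 / 6.2679 = 0.3870
S_new/S_old = (A_new/A_old)^z = 0.45^0.3870 = exp(0.3870 × -0.7985) = 0.7342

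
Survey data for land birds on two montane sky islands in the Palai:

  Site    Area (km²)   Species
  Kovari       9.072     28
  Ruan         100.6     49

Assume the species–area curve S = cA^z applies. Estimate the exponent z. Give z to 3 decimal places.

Taking logs: ln S = ln c + z ln A, so z = (ln S₂ − ln S₁)/(ln A₂ − ln A₁).
z = ln(49/28) / ln(100.6/9.072) = ln(1.75) / ln(11.09) = 0.5596 / 2.4060 = 0.2326

0.233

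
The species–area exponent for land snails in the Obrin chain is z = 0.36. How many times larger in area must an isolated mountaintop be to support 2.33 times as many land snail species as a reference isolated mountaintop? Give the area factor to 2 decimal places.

10.48

(A₂/A₁)^0.36 = 2.33, so A₂/A₁ = 2.33^(1/0.36) = 2.33^2.778
ln(A₂/A₁) = ln 2.33 / 0.36 = 0.8459 / 0.36 = 2.3496
A₂/A₁ = e^2.3496 ≈ 10.48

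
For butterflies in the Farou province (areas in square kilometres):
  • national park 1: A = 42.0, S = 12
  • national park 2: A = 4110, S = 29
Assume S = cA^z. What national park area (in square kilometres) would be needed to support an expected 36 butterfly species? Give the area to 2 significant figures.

z = ln(29/12) / ln(4110/42) = 0.8824 / 4.5835 = 0.1925
c = 12 / 42^0.1925 = 12 / 2.054 = 5.844
A = (36/5.844)^(1/0.1925) ⇒ ln A = ln(6.161)/0.1925 = 9.4443
A = e^9.4443 ≈ 12636 square kilometres

13000 square kilometres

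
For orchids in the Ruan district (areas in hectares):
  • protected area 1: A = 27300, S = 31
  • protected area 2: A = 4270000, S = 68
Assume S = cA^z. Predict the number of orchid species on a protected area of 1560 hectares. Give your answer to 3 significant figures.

19.9

z = ln(68/31) / ln(4270000/27300) = 0.7855 / 5.0525 = 0.1555
c = 31 / 27300^0.1555 = 31 / 4.894 = 6.334
S₃ = 6.334 × 1560^0.1555 = 6.334 × 3.136 ≈ 19.87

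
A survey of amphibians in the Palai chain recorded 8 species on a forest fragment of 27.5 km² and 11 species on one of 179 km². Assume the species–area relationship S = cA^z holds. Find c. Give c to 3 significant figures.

z = ln(S₂/S₁) / ln(A₂/A₁) = ln(11/8) / ln(179/27.5) = 0.3185 / 1.8732 = 0.1700
c = S₁ / A₁^z = 8 / 27.5^0.1700 = 8 / 1.757 = 4.554

4.55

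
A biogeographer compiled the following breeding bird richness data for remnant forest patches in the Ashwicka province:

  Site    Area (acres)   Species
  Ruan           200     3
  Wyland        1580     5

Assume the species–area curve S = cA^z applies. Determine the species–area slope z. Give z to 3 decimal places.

0.247

Taking logs: ln S = ln c + z ln A, so z = (ln S₂ − ln S₁)/(ln A₂ − ln A₁).
z = ln(5/3) / ln(1580/200) = ln(1.667) / ln(7.9) = 0.5108 / 2.0669 = 0.2472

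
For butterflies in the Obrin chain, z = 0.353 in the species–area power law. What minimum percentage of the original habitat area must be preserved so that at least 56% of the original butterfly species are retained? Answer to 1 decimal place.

Need (A_new/A_old)^0.353 = 0.56, so A_new/A_old = 0.56^(1/0.353) = 0.56^2.833
ln(A_new/A_old) = ln 0.56 / 0.353 = -0.5798 / 0.353 = -1.6425
A_new/A_old = e^-1.6425 ≈ 0.1935

19.3%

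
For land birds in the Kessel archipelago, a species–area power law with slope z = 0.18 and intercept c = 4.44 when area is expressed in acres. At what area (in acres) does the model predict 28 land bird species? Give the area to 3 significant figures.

28 = 4.44 × A^0.18  ⇒  A^0.18 = 28/4.44 = 6.306
ln A = ln(6.306) / 0.18 = 1.8416 / 0.18 = 10.2308
A = e^10.2308 ≈ 27746 acres

27700 acres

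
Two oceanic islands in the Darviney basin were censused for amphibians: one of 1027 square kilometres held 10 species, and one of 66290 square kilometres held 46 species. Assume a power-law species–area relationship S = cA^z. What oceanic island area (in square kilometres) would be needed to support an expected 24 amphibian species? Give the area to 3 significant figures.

11200 square kilometres

z = ln(46/10) / ln(66290/1027) = 1.5261 / 4.1674 = 0.3662
c = 10 / 1027^0.3662 = 10 / 12.67 = 0.7892
A = (24/0.7892)^(1/0.3662) ⇒ ln A = ln(30.41)/0.3662 = 9.3252
A = e^9.3252 ≈ 11217 square kilometres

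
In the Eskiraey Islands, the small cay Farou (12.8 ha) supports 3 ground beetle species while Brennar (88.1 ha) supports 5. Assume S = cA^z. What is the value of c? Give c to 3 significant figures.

z = ln(S₂/S₁) / ln(A₂/A₁) = ln(5/3) / ln(88.1/12.8) = 0.5108 / 1.9290 = 0.2648
c = S₁ / A₁^z = 3 / 12.8^0.2648 = 3 / 1.964 = 1.527

1.53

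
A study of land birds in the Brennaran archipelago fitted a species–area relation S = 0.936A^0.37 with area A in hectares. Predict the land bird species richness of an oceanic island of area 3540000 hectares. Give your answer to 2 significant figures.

250

S = 0.936 × 3540000^0.37
ln S = ln 0.936 + 0.37 × ln 3540000 = -0.0661 + 0.37 × 15.0796 = 5.5133
S = e^5.5133 ≈ 248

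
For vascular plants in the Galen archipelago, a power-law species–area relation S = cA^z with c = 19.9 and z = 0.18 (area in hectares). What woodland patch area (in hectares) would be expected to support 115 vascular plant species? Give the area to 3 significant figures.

115 = 19.9 × A^0.18  ⇒  A^0.18 = 115/19.9 = 5.779
ln A = ln(5.779) / 0.18 = 1.7542 / 0.18 = 9.7456
A = e^9.7456 ≈ 17079 hectares

17100 hectares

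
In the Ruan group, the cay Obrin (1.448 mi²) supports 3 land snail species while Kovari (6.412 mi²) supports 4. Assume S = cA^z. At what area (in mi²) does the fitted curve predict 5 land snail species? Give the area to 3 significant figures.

20.3 mi²

z = ln(4/3) / ln(6.412/1.448) = 0.2877 / 1.4880 = 0.1933
c = 3 / 1.448^0.1933 = 3 / 1.074 = 2.793
A = (5/2.793)^(1/0.1933) ⇒ ln A = ln(1.79)/0.1933 = 3.0123
A = e^3.0123 ≈ 20.34 mi²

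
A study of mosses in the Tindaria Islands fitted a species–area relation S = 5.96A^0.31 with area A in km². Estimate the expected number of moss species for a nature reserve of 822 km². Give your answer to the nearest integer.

48 species

S = 5.96 × 822^0.31
ln S = ln 5.96 + 0.31 × ln 822 = 1.7851 + 0.31 × 6.7117 = 3.8657
S = e^3.8657 ≈ 47.74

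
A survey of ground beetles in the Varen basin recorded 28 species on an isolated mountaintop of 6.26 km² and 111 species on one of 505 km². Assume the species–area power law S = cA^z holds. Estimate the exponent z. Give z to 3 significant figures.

Taking logs: ln S = ln c + z ln A, so z = (ln S₂ − ln S₁)/(ln A₂ − ln A₁).
z = ln(111/28) / ln(505/6.26) = ln(3.964) / ln(80.67) = 1.3773 / 4.3904 = 0.3137

0.314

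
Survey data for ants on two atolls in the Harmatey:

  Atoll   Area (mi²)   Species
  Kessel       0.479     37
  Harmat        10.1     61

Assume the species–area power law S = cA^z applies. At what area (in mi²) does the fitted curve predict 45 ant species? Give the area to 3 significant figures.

1.58 mi²

z = ln(61/37) / ln(10.1/0.479) = 0.5000 / 3.0486 = 0.1640
c = 37 / 0.479^0.1640 = 37 / 0.8863 = 41.75
A = (45/41.75)^(1/0.1640) ⇒ ln A = ln(1.078)/0.1640 = 0.4575
A = e^0.4575 ≈ 1.58 mi²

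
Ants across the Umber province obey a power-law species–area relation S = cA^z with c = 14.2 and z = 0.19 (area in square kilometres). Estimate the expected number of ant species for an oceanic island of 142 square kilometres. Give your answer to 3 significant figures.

S = 14.2 × 142^0.19 = 14.2 × 2.564 ≈ 36.41

36.4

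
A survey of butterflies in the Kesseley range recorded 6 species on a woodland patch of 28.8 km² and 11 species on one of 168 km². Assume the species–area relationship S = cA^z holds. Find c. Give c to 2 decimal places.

1.89

z = ln(S₂/S₁) / ln(A₂/A₁) = ln(11/6) / ln(168/28.8) = 0.6061 / 1.7636 = 0.3437
c = S₁ / A₁^z = 6 / 28.8^0.3437 = 6 / 3.174 = 1.89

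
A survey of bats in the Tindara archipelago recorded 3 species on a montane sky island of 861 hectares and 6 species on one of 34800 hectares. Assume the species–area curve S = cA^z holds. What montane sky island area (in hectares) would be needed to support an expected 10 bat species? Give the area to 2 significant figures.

z = ln(6/3) / ln(34800/861) = 0.6931 / 3.6993 = 0.1874
c = 3 / 861^0.1874 = 3 / 3.548 = 0.8456
A = (10/0.8456)^(1/0.1874) ⇒ ln A = ln(11.83)/0.1874 = 13.1836
A = e^13.1836 ≈ 531582 hectares

530000 hectares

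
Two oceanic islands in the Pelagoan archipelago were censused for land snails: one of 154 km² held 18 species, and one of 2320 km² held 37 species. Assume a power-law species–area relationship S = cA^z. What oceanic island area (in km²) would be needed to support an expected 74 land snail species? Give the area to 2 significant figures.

z = ln(37/18) / ln(2320/154) = 0.7205 / 2.7124 = 0.2657
c = 18 / 154^0.2657 = 18 / 3.812 = 4.722
A = (74/4.722)^(1/0.2657) ⇒ ln A = ln(15.67)/0.2657 = 10.3586
A = e^10.3586 ≈ 31526 km²

32000 km²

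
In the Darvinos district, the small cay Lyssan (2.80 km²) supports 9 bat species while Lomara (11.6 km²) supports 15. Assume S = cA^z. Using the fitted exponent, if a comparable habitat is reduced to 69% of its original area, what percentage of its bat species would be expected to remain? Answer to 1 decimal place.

87.5%

z = ln(15/9) / ln(11.6/2.8) = 0.5108 / 1.4214 = 0.3594
S_new/S_old = (A_new/A_old)^z = 0.69^0.3594 = exp(0.3594 × -0.3711) = 0.8752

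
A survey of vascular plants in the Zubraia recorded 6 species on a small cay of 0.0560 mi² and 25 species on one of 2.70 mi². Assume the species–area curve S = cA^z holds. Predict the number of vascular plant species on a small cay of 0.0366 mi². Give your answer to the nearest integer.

z = ln(25/6) / ln(2.7/0.056) = 1.4271 / 3.8757 = 0.3682
c = 6 / 0.056^0.3682 = 6 / 0.346 = 17.34
S₃ = 17.34 × 0.0366^0.3682 = 17.34 × 0.2958 ≈ 5.13

5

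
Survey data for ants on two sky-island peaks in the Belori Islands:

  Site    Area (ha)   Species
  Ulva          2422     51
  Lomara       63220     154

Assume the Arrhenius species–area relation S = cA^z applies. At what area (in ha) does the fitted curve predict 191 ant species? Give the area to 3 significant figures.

119000 ha

z = ln(154/51) / ln(63220/2422) = 1.1051 / 3.2620 = 0.3388
c = 51 / 2422^0.3388 = 51 / 14.01 = 3.64
A = (191/3.64)^(1/0.3388) ⇒ ln A = ln(52.48)/0.3388 = 11.6899
A = e^11.6899 ≈ 119365 ha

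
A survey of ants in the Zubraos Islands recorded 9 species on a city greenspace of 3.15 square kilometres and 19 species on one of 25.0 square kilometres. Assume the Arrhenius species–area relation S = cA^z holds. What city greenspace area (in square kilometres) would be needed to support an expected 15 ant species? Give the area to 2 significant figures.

13 square kilometres

z = ln(19/9) / ln(25/3.15) = 0.7472 / 2.0715 = 0.3607
c = 9 / 3.15^0.3607 = 9 / 1.513 = 5.95
A = (15/5.95)^(1/0.3607) ⇒ ln A = ln(2.521)/0.3607 = 2.5635
A = e^2.5635 ≈ 12.98 square kilometres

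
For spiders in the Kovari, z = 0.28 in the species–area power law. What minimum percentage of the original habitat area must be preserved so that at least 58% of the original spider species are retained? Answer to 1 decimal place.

14.3%

Need (A_new/A_old)^0.28 = 0.58, so A_new/A_old = 0.58^(1/0.28) = 0.58^3.571
ln(A_new/A_old) = ln 0.58 / 0.28 = -0.5447 / 0.28 = -1.9455
A_new/A_old = e^-1.9455 ≈ 0.1429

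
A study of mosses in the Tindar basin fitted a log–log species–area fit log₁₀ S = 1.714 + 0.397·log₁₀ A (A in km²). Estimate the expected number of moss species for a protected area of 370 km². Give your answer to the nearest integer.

541

S = 51.76 × 370^0.397 = 51.76 × 10.46 ≈ 541.5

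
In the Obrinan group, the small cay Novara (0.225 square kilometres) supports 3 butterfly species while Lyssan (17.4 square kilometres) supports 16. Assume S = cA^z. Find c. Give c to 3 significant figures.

5.33

z = ln(S₂/S₁) / ln(A₂/A₁) = ln(16/3) / ln(17.4/0.225) = 1.6740 / 4.3481 = 0.3850
c = S₁ / A₁^z = 3 / 0.225^0.3850 = 3 / 0.5631 = 5.327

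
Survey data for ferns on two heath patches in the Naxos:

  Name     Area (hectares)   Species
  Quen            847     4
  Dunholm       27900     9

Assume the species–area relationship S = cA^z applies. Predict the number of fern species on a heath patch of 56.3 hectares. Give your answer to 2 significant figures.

z = ln(9/4) / ln(27900/847) = 0.8109 / 3.4947 = 0.2320
c = 4 / 847^0.2320 = 4 / 4.78 = 0.8369
S₃ = 0.8369 × 56.3^0.2320 = 0.8369 × 2.548 ≈ 2.132

2.1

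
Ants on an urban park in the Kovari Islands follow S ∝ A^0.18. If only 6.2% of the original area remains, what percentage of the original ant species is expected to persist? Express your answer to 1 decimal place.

60.6%

S_new/S_old = (A_new/A_old)^z = 0.062^0.18
= exp(0.18 × ln 0.062) = exp(0.18 × -2.7806) = exp(-0.5005) ≈ 0.6062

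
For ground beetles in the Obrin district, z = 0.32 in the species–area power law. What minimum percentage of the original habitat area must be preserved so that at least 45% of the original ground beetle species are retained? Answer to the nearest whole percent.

Need (A_new/A_old)^0.32 = 0.45, so A_new/A_old = 0.45^(1/0.32) = 0.45^3.125
ln(A_new/A_old) = ln 0.45 / 0.32 = -0.7985 / 0.32 = -2.4953
A_new/A_old = e^-2.4953 ≈ 0.08247

8%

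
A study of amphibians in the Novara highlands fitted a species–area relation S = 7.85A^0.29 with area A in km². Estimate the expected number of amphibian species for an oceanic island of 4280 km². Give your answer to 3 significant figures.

88.7

S = 7.85 × 4280^0.29
ln S = ln 7.85 + 0.29 × ln 4280 = 2.0605 + 0.29 × 8.3617 = 4.4854
S = e^4.4854 ≈ 88.71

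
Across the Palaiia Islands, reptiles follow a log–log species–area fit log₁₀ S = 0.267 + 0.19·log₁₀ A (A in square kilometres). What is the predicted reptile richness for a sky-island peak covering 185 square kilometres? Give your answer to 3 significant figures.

4.99

S = 1.849 × 185^0.19
ln S = ln 1.849 + 0.19 × ln 185 = 0.6148 + 0.19 × 5.2204 = 1.6067
S = e^1.6067 ≈ 4.986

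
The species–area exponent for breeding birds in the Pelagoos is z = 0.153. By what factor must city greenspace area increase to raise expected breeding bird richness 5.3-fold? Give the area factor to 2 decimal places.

54178.78

(A₂/A₁)^0.153 = 5.3, so A₂/A₁ = 5.3^(1/0.153) = 5.3^6.536
ln(A₂/A₁) = ln 5.3 / 0.153 = 1.6677 / 0.153 = 10.9000
A₂/A₁ = e^10.9000 ≈ 54179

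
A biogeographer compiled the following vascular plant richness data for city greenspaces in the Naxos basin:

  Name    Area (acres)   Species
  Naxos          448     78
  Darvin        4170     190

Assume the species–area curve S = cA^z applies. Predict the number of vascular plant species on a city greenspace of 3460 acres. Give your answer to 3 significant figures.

z = ln(190/78) / ln(4170/448) = 0.8903 / 2.2309 = 0.3991
c = 78 / 448^0.3991 = 78 / 11.43 = 6.823
S₃ = 6.823 × 3460^0.3991 = 6.823 × 25.85 ≈ 176.4

176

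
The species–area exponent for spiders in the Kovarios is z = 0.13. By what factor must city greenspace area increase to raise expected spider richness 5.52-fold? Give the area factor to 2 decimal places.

509593.26

(A₂/A₁)^0.13 = 5.52, so A₂/A₁ = 5.52^(1/0.13) = 5.52^7.692
ln(A₂/A₁) = ln 5.52 / 0.13 = 1.7084 / 0.13 = 13.1414
A₂/A₁ = e^13.1414 ≈ 509593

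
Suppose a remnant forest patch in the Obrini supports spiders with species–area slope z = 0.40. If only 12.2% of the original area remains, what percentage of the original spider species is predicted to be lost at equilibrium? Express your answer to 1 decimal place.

S_new/S_old = (A_new/A_old)^z = 0.122^0.4
= exp(0.4 × ln 0.122) = exp(0.4 × -2.1037) = exp(-0.8415) ≈ 0.4311
Fraction lost = 1 − 0.4311 = 0.5689

56.9%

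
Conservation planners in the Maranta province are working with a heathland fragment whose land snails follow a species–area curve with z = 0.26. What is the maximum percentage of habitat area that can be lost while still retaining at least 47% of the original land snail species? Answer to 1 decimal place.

Need (A_new/A_old)^0.26 = 0.47, so A_new/A_old = 0.47^(1/0.26) = 0.47^3.846
ln(A_new/A_old) = ln 0.47 / 0.26 = -0.7550 / 0.26 = -2.9039
A_new/A_old = e^-2.9039 ≈ 0.05481
Fraction that can be lost = 1 − 0.05481 = 0.9452

94.5%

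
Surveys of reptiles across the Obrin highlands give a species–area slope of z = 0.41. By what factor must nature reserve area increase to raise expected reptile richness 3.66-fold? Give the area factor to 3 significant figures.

(A₂/A₁)^0.41 = 3.66, so A₂/A₁ = 3.66^(1/0.41) = 3.66^2.439
ln(A₂/A₁) = ln 3.66 / 0.41 = 1.2975 / 0.41 = 3.1645
A₂/A₁ = e^3.1645 ≈ 23.68

23.7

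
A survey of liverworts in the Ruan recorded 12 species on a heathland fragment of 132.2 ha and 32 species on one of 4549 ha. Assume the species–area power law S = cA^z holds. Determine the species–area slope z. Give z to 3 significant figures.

0.277

Taking logs: ln S = ln c + z ln A, so z = (ln S₂ − ln S₁)/(ln A₂ − ln A₁).
z = ln(32/12) / ln(4549/132.2) = ln(2.667) / ln(34.41) = 0.9808 / 3.5383 = 0.2772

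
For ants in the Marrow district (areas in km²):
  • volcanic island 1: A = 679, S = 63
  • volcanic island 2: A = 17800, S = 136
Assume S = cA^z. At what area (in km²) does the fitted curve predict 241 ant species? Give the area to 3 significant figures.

z = ln(136/63) / ln(17800/679) = 0.7695 / 3.2663 = 0.2356
c = 63 / 679^0.2356 = 63 / 4.647 = 13.56
A = (241/13.56)^(1/0.2356) ⇒ ln A = ln(17.78)/0.2356 = 12.2155
A = e^12.2155 ≈ 201892 km²

202000 km²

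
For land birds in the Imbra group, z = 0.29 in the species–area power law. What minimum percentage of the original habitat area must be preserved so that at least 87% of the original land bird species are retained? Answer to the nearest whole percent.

62%

Need (A_new/A_old)^0.29 = 0.87, so A_new/A_old = 0.87^(1/0.29) = 0.87^3.448
ln(A_new/A_old) = ln 0.87 / 0.29 = -0.1393 / 0.29 = -0.4802
A_new/A_old = e^-0.4802 ≈ 0.6187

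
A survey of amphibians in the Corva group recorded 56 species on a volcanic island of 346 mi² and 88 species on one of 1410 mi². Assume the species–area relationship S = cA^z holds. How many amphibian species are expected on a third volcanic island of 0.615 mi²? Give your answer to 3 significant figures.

7.30

z = ln(88/56) / ln(1410/346) = 0.4520 / 1.4049 = 0.3217
c = 56 / 346^0.3217 = 56 / 6.559 = 8.537
S₃ = 8.537 × 0.615^0.3217 = 8.537 × 0.8552 ≈ 7.301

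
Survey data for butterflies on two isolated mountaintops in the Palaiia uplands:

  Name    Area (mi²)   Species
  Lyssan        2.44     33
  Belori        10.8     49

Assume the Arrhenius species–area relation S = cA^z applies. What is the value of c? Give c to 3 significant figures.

26.0

z = ln(S₂/S₁) / ln(A₂/A₁) = ln(49/33) / ln(10.8/2.44) = 0.3953 / 1.4875 = 0.2657
c = S₁ / A₁^z = 33 / 2.44^0.2657 = 33 / 1.268 = 26.04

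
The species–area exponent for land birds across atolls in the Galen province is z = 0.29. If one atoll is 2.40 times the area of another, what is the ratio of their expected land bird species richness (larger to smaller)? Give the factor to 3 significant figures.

1.29

S₂/S₁ = (A₂/A₁)^z = 2.4^0.29
ln(S₂/S₁) = 0.29 × ln 2.4 = 0.29 × 0.8755 = 0.2539
S₂/S₁ = e^0.2539 ≈ 1.289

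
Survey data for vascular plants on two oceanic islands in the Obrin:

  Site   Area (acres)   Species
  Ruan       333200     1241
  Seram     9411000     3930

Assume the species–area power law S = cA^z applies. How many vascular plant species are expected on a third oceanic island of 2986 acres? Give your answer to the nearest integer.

z = ln(3930/1241) / ln(9411000/333200) = 1.1527 / 3.3409 = 0.3450
c = 1241 / 333200^0.3450 = 1241 / 80.45 = 15.43
S₃ = 15.43 × 2986^0.3450 = 15.43 × 15.81 ≈ 243.9

244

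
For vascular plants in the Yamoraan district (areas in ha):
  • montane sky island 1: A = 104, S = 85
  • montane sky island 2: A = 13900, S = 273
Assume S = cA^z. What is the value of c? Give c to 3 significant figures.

z = ln(S₂/S₁) / ln(A₂/A₁) = ln(273/85) / ln(13900/104) = 1.1668 / 4.8953 = 0.2384
c = S₁ / A₁^z = 85 / 104^0.2384 = 85 / 3.025 = 28.1

28.1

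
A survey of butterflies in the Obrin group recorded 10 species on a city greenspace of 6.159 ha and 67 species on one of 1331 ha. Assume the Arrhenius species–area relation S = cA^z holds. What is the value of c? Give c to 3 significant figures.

z = ln(S₂/S₁) / ln(A₂/A₁) = ln(67/10) / ln(1331/6.159) = 1.9021 / 5.3758 = 0.3538
c = S₁ / A₁^z = 10 / 6.159^0.3538 = 10 / 1.903 = 5.256

5.26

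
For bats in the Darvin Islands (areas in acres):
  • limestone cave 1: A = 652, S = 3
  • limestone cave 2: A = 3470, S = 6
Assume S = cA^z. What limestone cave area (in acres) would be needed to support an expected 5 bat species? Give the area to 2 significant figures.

2200 acres

z = ln(6/3) / ln(3470/652) = 0.6931 / 1.6719 = 0.4146
c = 3 / 652^0.4146 = 3 / 14.68 = 0.2043
A = (5/0.2043)^(1/0.4146) ⇒ ln A = ln(24.47)/0.4146 = 7.7122
A = e^7.7122 ≈ 2235 acres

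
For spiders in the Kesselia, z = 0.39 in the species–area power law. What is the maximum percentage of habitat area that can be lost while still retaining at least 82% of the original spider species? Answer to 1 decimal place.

39.9%

Need (A_new/A_old)^0.39 = 0.82, so A_new/A_old = 0.82^(1/0.39) = 0.82^2.564
ln(A_new/A_old) = ln 0.82 / 0.39 = -0.1985 / 0.39 = -0.5088
A_new/A_old = e^-0.5088 ≈ 0.6012
Fraction that can be lost = 1 − 0.6012 = 0.3988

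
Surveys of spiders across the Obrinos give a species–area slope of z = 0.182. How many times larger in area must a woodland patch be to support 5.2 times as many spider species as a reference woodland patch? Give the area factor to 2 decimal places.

(A₂/A₁)^0.182 = 5.2, so A₂/A₁ = 5.2^(1/0.182) = 5.2^5.495
ln(A₂/A₁) = ln 5.2 / 0.182 = 1.6487 / 0.182 = 9.0586
A₂/A₁ = e^9.0586 ≈ 8592

8591.80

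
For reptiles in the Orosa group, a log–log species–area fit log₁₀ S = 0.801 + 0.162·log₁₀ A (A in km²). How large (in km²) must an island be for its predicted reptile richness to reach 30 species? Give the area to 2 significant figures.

15000 km²

30 = 6.324 × A^0.162  ⇒  A^0.162 = 30/6.324 = 4.744
ln A = ln(4.744) / 0.162 = 1.5568 / 0.162 = 9.6100
A = e^9.6100 ≈ 14914 km²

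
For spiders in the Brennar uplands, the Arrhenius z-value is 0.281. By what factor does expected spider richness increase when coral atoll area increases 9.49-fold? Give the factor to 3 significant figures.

1.88

S₂/S₁ = (A₂/A₁)^z = 9.49^0.281
ln(S₂/S₁) = 0.281 × ln 9.49 = 0.281 × 2.2502 = 0.6323
S₂/S₁ = e^0.6323 ≈ 1.882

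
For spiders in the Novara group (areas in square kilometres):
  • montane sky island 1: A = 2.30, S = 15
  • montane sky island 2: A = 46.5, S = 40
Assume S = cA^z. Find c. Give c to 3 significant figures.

z = ln(S₂/S₁) / ln(A₂/A₁) = ln(40/15) / ln(46.5/2.3) = 0.9808 / 3.0065 = 0.3262
c = S₁ / A₁^z = 15 / 2.3^0.3262 = 15 / 1.312 = 11.43

11.4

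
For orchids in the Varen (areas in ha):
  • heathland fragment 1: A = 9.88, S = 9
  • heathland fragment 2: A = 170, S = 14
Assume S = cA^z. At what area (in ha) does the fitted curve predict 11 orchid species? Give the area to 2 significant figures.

z = ln(14/9) / ln(170/9.88) = 0.4418 / 2.8453 = 0.1553
c = 9 / 9.88^0.1553 = 9 / 1.427 = 6.306
A = (11/6.306)^(1/0.1553) ⇒ ln A = ln(1.744)/0.1553 = 3.5828
A = e^3.5828 ≈ 35.97 ha

36 ha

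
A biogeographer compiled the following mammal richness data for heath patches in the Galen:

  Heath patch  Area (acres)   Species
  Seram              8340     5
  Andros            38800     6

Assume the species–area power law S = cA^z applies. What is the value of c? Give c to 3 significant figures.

z = ln(S₂/S₁) / ln(A₂/A₁) = ln(6/5) / ln(38800/8340) = 0.1823 / 1.5374 = 0.1186
c = S₁ / A₁^z = 5 / 8340^0.1186 = 5 / 2.918 = 1.714

1.71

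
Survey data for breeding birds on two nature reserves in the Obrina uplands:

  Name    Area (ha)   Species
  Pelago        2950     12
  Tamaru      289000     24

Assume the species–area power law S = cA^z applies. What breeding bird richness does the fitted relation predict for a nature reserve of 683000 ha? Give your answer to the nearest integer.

z = ln(24/12) / ln(289000/2950) = 0.6931 / 4.5846 = 0.1512
c = 12 / 2950^0.1512 = 12 / 3.347 = 3.586
S₃ = 3.586 × 683000^0.1512 = 3.586 × 7.623 ≈ 27.33

27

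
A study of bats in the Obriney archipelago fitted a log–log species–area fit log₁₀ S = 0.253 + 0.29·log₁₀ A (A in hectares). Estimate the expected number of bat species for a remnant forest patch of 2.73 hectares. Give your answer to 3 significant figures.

S = 1.791 × 2.73^0.29 = 1.791 × 1.338 ≈ 2.396

2.40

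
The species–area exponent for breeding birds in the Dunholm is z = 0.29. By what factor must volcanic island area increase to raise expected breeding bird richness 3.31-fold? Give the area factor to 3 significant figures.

(A₂/A₁)^0.29 = 3.31, so A₂/A₁ = 3.31^(1/0.29) = 3.31^3.448
ln(A₂/A₁) = ln 3.31 / 0.29 = 1.1969 / 0.29 = 4.1274
A₂/A₁ = e^4.1274 ≈ 62.02

62.0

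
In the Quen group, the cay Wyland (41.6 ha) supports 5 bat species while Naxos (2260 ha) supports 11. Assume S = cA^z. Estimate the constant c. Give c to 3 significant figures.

2.40

z = ln(S₂/S₁) / ln(A₂/A₁) = ln(11/5) / ln(2260/41.6) = 0.7885 / 3.9950 = 0.1974
c = S₁ / A₁^z = 5 / 41.6^0.1974 = 5 / 2.087 = 2.396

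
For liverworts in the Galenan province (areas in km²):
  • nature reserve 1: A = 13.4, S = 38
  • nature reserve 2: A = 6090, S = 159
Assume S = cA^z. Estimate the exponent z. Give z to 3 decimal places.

Taking logs: ln S = ln c + z ln A, so z = (ln S₂ − ln S₁)/(ln A₂ − ln A₁).
z = ln(159/38) / ln(6090/13.4) = ln(4.184) / ln(454.5) = 1.4313 / 6.1191 = 0.2339

0.234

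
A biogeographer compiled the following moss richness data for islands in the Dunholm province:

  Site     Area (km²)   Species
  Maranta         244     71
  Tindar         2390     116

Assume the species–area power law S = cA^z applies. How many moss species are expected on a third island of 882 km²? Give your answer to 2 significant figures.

z = ln(116/71) / ln(2390/244) = 0.4909 / 2.2819 = 0.2151
c = 71 / 244^0.2151 = 71 / 3.263 = 21.76
S₃ = 21.76 × 882^0.2151 = 21.76 × 4.302 ≈ 93.61

94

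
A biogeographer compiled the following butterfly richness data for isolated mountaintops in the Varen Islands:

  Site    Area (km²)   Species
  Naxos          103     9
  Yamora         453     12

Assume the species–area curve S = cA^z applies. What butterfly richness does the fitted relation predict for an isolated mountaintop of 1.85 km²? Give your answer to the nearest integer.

z = ln(12/9) / ln(453/103) = 0.2877 / 1.4812 = 0.1942
c = 9 / 103^0.1942 = 9 / 2.46 = 3.658
S₃ = 3.658 × 1.85^0.1942 = 3.658 × 1.127 ≈ 4.123

4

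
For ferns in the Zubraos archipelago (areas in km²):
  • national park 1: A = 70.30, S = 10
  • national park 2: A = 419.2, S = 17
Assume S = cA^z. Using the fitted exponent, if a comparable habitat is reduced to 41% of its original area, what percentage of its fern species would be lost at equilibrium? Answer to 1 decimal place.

z = ln(17/10) / ln(419.2/70.3) = 0.5306 / 1.7856 = 0.2972
S_new/S_old = (A_new/A_old)^z = 0.41^0.2972 = exp(0.2972 × -0.8916) = 0.7672
Fraction lost = 1 − 0.7672 = 0.2328

23.3%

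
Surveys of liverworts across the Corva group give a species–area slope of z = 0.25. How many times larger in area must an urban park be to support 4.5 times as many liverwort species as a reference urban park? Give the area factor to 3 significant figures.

(A₂/A₁)^0.25 = 4.5, so A₂/A₁ = 4.5^(1/0.25) = 4.5^4
ln(A₂/A₁) = ln 4.5 / 0.25 = 1.5041 / 0.25 = 6.0163
A₂/A₁ = e^6.0163 ≈ 410.1

410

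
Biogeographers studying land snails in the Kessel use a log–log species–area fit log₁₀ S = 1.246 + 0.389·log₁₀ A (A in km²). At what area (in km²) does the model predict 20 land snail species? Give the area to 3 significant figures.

20 = 17.62 × A^0.389  ⇒  A^0.389 = 20/17.62 = 1.135
ln A = ln(1.135) / 0.389 = 0.1267 / 0.389 = 0.3257
A = e^0.3257 ≈ 1.385 km²

1.39 km²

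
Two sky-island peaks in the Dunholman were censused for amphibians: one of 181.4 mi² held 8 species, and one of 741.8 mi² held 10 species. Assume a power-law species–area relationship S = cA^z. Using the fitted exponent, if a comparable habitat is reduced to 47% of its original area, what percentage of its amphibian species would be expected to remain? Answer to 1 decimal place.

z = ln(10/8) / ln(741.8/181.4) = 0.2231 / 1.4084 = 0.1584
S_new/S_old = (A_new/A_old)^z = 0.47^0.1584 = exp(0.1584 × -0.7550) = 0.8873

88.7%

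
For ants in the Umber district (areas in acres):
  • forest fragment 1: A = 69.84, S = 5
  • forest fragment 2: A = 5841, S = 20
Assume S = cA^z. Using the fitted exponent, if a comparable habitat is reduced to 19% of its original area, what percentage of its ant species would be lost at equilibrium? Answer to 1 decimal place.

z = ln(20/5) / ln(5841/69.84) = 1.3863 / 4.4265 = 0.3132
S_new/S_old = (A_new/A_old)^z = 0.19^0.3132 = exp(0.3132 × -1.6607) = 0.5945
Fraction lost = 1 − 0.5945 = 0.4055

40.6%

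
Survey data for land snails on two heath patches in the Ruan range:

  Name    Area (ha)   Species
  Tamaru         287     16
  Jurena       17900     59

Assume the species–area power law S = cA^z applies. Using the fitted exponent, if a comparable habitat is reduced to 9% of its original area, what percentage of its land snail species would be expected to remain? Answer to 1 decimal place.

46.8%

z = ln(59/16) / ln(17900/287) = 1.3049 / 4.1331 = 0.3157
S_new/S_old = (A_new/A_old)^z = 0.09^0.3157 = exp(0.3157 × -2.4079) = 0.4675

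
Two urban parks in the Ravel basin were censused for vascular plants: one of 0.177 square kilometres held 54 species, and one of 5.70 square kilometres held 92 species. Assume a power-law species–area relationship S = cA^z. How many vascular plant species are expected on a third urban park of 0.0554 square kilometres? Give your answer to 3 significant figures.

z = ln(92/54) / ln(5.7/0.177) = 0.5328 / 3.4721 = 0.1535
c = 54 / 0.177^0.1535 = 54 / 0.7667 = 70.44
S₃ = 70.44 × 0.0554^0.1535 = 70.44 × 0.6415 ≈ 45.18

45.2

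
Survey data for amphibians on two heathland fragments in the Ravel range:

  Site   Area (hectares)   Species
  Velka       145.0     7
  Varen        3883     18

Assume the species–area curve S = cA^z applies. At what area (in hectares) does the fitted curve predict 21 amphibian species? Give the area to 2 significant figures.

z = ln(18/7) / ln(3883/145) = 0.9445 / 3.2876 = 0.2873
c = 7 / 145^0.2873 = 7 / 4.177 = 1.676
A = (21/1.676)^(1/0.2873) ⇒ ln A = ln(12.53)/0.2873 = 8.8010
A = e^8.8010 ≈ 6641 hectares

6600 hectares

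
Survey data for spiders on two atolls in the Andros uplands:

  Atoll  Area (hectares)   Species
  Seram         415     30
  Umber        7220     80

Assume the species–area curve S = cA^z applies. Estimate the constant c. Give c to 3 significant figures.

3.79

z = ln(S₂/S₁) / ln(A₂/A₁) = ln(80/30) / ln(7220/415) = 0.9808 / 2.8563 = 0.3434
c = S₁ / A₁^z = 30 / 415^0.3434 = 30 / 7.925 = 3.785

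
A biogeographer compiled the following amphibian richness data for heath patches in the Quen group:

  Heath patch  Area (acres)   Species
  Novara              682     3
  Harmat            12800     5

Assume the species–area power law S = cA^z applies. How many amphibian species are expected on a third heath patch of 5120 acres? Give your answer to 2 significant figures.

z = ln(5/3) / ln(12800/682) = 0.5108 / 2.9322 = 0.1742
c = 3 / 682^0.1742 = 3 / 3.117 = 0.9626
S₃ = 0.9626 × 5120^0.1742 = 0.9626 × 4.428 ≈ 4.262

4.3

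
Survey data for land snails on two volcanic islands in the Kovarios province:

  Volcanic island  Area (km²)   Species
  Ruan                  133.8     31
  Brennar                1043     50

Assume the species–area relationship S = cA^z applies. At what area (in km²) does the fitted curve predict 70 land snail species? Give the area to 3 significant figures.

z = ln(50/31) / ln(1043/133.8) = 0.4780 / 2.0535 = 0.2328
c = 31 / 133.8^0.2328 = 31 / 3.126 = 9.916
A = (70/9.916)^(1/0.2328) ⇒ ln A = ln(7.059)/0.2328 = 8.3952
A = e^8.3952 ≈ 4426 km²

4430 km²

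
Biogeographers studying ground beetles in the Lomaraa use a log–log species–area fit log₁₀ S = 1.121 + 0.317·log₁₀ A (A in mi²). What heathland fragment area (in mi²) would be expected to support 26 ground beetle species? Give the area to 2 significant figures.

8.5 mi²

26 = 13.21 × A^0.317  ⇒  A^0.317 = 26/13.21 = 1.968
ln A = ln(1.968) / 0.317 = 0.6769 / 0.317 = 2.1353
A = e^2.1353 ≈ 8.46 mi²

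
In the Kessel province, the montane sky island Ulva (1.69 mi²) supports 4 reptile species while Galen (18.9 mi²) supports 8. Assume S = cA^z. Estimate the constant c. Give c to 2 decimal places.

3.44

z = ln(S₂/S₁) / ln(A₂/A₁) = ln(8/4) / ln(18.9/1.69) = 0.6931 / 2.4144 = 0.2871
c = S₁ / A₁^z = 4 / 1.69^0.2871 = 4 / 1.163 = 3.441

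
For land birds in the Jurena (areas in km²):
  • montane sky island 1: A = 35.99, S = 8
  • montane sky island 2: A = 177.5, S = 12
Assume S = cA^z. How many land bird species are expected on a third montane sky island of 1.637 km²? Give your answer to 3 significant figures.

z = ln(12/8) / ln(177.5/35.99) = 0.4055 / 1.5957 = 0.2541
c = 8 / 35.99^0.2541 = 8 / 2.486 = 3.219
S₃ = 3.219 × 1.637^0.2541 = 3.219 × 1.133 ≈ 3.648

3.65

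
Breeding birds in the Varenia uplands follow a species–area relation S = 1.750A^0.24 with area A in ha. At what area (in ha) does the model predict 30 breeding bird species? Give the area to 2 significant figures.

140000 ha

30 = 1.75 × A^0.24  ⇒  A^0.24 = 30/1.75 = 17.14
ln A = ln(17.14) / 0.24 = 2.8416 / 0.24 = 11.8399
A = e^11.8399 ≈ 138680 ha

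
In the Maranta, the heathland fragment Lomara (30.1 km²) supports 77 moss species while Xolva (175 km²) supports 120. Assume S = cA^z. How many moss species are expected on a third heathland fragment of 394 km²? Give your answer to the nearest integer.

147

z = ln(120/77) / ln(175/30.1) = 0.4437 / 1.7603 = 0.2521
c = 77 / 30.1^0.2521 = 77 / 2.359 = 32.64
S₃ = 32.64 × 394^0.2521 = 32.64 × 4.51 ≈ 147.2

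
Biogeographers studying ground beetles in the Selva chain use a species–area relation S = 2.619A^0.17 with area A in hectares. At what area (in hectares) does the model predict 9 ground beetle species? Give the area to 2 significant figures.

9 = 2.619 × A^0.17  ⇒  A^0.17 = 9/2.619 = 3.436
ln A = ln(3.436) / 0.17 = 1.2344 / 0.17 = 7.2614
A = e^7.2614 ≈ 1424 hectares

1400 hectares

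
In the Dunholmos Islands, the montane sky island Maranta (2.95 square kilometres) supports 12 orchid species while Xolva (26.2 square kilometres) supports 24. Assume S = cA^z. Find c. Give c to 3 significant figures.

8.51

z = ln(S₂/S₁) / ln(A₂/A₁) = ln(24/12) / ln(26.2/2.95) = 0.6931 / 2.1840 = 0.3174
c = S₁ / A₁^z = 12 / 2.95^0.3174 = 12 / 1.41 = 8.513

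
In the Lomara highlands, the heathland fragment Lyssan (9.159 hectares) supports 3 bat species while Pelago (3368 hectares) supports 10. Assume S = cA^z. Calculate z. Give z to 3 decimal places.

Taking logs: ln S = ln c + z ln A, so z = (ln S₂ − ln S₁)/(ln A₂ − ln A₁).
z = ln(10/3) / ln(3368/9.159) = ln(3.333) / ln(367.7) = 1.2040 / 5.9073 = 0.2038

0.204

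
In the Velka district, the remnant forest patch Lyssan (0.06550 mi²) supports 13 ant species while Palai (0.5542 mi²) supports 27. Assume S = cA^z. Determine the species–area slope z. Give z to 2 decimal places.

Taking logs: ln S = ln c + z ln A, so z = (ln S₂ − ln S₁)/(ln A₂ − ln A₁).
z = ln(27/13) / ln(0.5542/0.0655) = ln(2.077) / ln(8.461) = 0.7309 / 2.1355 = 0.3423

0.34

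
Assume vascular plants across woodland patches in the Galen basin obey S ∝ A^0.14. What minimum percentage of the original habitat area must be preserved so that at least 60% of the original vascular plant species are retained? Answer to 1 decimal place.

2.6%

Need (A_new/A_old)^0.14 = 0.6, so A_new/A_old = 0.6^(1/0.14) = 0.6^7.143
ln(A_new/A_old) = ln 0.6 / 0.14 = -0.5108 / 0.14 = -3.6488
A_new/A_old = e^-3.6488 ≈ 0.02602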